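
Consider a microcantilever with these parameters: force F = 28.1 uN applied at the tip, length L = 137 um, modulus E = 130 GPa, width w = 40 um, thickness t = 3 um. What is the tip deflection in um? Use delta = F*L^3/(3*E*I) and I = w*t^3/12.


Step 1: Calculate the second moment of area.
I = w * t^3 / 12 = 40 * 3^3 / 12 = 90.0 um^4
Step 2: Convert E to consistent units (1 GPa = 1000 uN/um^2).
E = 130 GPa = 130000 uN/um^2
Step 3: Calculate tip deflection.
delta = F * L^3 / (3 * E * I)
delta = 28.1 * 137^3 / (3 * 130000 * 90.0)
delta = 2.0585 um


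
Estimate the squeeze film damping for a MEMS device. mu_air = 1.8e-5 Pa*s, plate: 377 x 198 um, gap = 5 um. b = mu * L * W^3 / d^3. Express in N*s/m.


Step 1: Convert to SI.
L = 377e-6 m, W = 198e-6 m, d = 5e-6 m
Step 2: W^3 = (198e-6)^3 = 7.76e-12 m^3
Step 3: d^3 = (5e-6)^3 = 1.25e-16 m^3
Step 4: b = 1.8e-5 * 377e-6 * 7.76e-12 / 1.25e-16
b = 4.21e-04 N*s/m


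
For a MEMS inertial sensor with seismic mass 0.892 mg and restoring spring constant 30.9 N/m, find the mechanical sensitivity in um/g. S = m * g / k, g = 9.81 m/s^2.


Step 1: Convert mass: m = 0.892 mg = 8.92e-07 kg
Step 2: S = m * g / k = 8.92e-07 * 9.81 / 30.9
Step 3: S = 2.83e-07 m/g
Step 4: Convert to um/g: S = 0.283 um/g


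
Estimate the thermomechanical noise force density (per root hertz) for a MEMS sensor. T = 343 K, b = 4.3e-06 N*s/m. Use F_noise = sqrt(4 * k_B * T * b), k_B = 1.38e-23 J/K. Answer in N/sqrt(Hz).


Step 1: Compute 4 * k_B * T * b
= 4 * 1.38e-23 * 343 * 4.3e-06
= 8.1414e-26 N^2/Hz
Step 2: F_noise = sqrt(8.1414e-26)
F_noise = 2.85e-13 N/sqrt(Hz)


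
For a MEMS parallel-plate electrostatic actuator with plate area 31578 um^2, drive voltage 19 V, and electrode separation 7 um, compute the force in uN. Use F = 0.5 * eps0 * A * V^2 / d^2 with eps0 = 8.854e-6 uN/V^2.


Step 1: Identify parameters.
eps0 = 8.854e-6 uN/V^2, A = 31578 um^2, V = 19 V, d = 7 um
Step 2: Compute V^2 = 19^2 = 361
Step 3: Compute d^2 = 7^2 = 49
Step 4: F = 0.5 * 8.854e-6 * 31578 * 361 / 49
F = 1.03 uN


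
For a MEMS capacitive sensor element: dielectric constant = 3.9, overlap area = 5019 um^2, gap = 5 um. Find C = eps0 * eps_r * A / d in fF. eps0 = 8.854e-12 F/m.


Step 1: Convert area to m^2: A = 5019e-12 m^2
Step 2: Convert gap to m: d = 5e-6 m
Step 3: C = eps0 * eps_r * A / d
C = 8.854e-12 * 3.9 * 5019e-12 / 5e-6
Step 4: Convert to fF (multiply by 1e15).
C = 34.66 fF


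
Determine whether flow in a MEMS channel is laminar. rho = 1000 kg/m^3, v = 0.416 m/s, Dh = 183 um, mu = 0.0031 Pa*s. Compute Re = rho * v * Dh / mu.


Step 1: Convert Dh to meters: Dh = 183e-6 m
Step 2: Re = rho * v * Dh / mu
Re = 1000 * 0.416 * 183e-6 / 0.0031
Re = 24.557
Since Re = 24.557 is below ~2300, the flow is laminar.


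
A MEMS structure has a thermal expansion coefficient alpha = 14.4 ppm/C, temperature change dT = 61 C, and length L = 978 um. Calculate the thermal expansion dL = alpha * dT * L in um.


Step 1: Convert CTE: alpha = 14.4 ppm/C = 14.4e-6 /C
Step 2: dL = 14.4e-6 * 61 * 978
dL = 0.8591 um


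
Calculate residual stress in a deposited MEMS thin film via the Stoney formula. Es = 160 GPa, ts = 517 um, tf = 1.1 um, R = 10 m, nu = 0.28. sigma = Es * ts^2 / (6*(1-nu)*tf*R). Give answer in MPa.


Step 1: Compute numerator: Es * ts^2 = 160 * 517^2 = 42766240 (GPa*um^2)
Step 2: Compute denominator (R in um): 6*(1-nu)*tf*R = 6*0.72*1.1*10e6 = 47520000.0 (um^2)
Step 3: sigma (GPa) = 42766240 / 47520000.0 = 8.99963e-01 GPa
Step 4: Convert to MPa (x1000): sigma = 900.0 MPa


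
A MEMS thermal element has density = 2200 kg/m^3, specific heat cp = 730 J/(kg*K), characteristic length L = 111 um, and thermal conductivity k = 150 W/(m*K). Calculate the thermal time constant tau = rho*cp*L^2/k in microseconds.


Step 1: Convert L to m: L = 111e-6 m
Step 2: L^2 = (111e-6)^2 = 1.2321e-08 m^2
Step 3: tau = 2200 * 730 * 1.2321e-08 / 150 = 1.3191684e-04 s
Step 4: Convert to microseconds (multiply by 1e6).
tau = 131.917 us


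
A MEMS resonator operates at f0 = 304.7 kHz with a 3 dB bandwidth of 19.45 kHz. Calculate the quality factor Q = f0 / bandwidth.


Step 1: Q = f0 / bandwidth
Step 2: Q = 304.7 / 19.45
Q = 15.7


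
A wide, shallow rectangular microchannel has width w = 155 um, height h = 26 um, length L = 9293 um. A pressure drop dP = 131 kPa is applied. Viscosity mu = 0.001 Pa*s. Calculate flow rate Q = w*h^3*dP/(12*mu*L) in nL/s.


Step 1: Convert all dimensions to SI (meters).
w = 155e-6 m, h = 26e-6 m, L = 9293e-6 m, dP = 131e3 Pa
Step 2: Q = w * h^3 * dP / (12 * mu * L)
Q = 155e-6 * (26e-6)^3 * 131e3 / (12 * 0.001 * 9293e-6) = 3.20026436e-09 m^3/s
Step 3: Convert Q from m^3/s to nL/s (1 m^3 = 1e12 nL, so multiply by 1e12).
Q = 3200.264 nL/s


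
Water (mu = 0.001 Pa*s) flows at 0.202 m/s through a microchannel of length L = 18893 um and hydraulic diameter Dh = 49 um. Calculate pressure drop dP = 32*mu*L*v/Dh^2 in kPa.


Step 1: Convert to SI: L = 18893e-6 m, Dh = 49e-6 m
Step 2: dP = 32 * 0.001 * 18893e-6 * 0.202 / (49e-6)^2
Step 3: dP = 50863.95 Pa
Step 4: Convert to kPa: dP = 50.86 kPa


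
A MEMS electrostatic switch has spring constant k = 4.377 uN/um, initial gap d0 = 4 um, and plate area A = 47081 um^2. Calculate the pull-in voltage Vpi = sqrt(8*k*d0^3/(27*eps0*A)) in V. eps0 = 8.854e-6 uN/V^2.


Step 1: Compute numerator: 8 * k * d0^3 = 8 * 4.377 * 4^3 = 2241.024
Step 2: Compute denominator: 27 * eps0 * A = 27 * 8.854e-6 * 47081 = 11.25509
Step 3: Vpi = sqrt(2241.024 / 11.25509)
Vpi = 14.11 V


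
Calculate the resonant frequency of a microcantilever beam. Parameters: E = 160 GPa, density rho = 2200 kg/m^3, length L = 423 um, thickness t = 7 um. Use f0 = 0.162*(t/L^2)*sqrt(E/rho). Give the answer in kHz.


Step 1: Convert units to SI.
t_SI = 7e-6 m, L_SI = 423e-6 m
Step 2: Calculate sqrt(E/rho).
sqrt(160e9 / 2200) = 8528.03 m/s
Step 3: Compute f0.
f0 = 0.162 * 7e-6 / (423e-6)^2 * 8528.03 = 54048.2 Hz = 54.05 kHz


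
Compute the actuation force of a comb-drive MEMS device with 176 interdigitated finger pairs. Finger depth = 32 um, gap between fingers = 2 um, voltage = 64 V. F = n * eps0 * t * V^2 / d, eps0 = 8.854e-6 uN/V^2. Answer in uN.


Step 1: Parameters: n=176, eps0=8.854e-6 uN/V^2, t=32 um, V=64 V, d=2 um
Step 2: V^2 = 4096
Step 3: F = 176 * 8.854e-6 * 32 * 4096 / 2
F = 102.125 uN


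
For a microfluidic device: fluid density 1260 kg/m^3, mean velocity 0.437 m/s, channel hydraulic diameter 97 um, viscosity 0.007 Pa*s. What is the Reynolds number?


Step 1: Convert Dh to meters: Dh = 97e-6 m
Step 2: Re = rho * v * Dh / mu
Re = 1260 * 0.437 * 97e-6 / 0.007
Re = 7.63


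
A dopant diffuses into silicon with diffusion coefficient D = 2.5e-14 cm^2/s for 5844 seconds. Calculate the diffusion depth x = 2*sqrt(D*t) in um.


Step 1: Compute D*t = 2.5e-14 * 5844 = 1.461e-10 cm^2
Step 2: sqrt(D*t) = 1.2087e-05 cm
Step 3: x = 2 * 1.2087e-05 cm = 2.4174e-05 cm
Step 4: Convert to um (1 cm = 1e4 um): x = 0.242 um


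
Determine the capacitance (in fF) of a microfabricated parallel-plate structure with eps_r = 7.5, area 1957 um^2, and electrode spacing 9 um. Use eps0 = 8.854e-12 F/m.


Step 1: Convert area to m^2: A = 1957e-12 m^2
Step 2: Convert gap to m: d = 9e-6 m
Step 3: C = eps0 * eps_r * A / d
C = 8.854e-12 * 7.5 * 1957e-12 / 9e-6
Step 4: Convert to fF (multiply by 1e15).
C = 14.44 fF


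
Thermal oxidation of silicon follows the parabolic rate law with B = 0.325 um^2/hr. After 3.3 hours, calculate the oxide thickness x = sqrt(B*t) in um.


Step 1: Compute B*t = 0.325 * 3.3 = 1.0725
Step 2: x = sqrt(1.0725)
x = 1.036 um


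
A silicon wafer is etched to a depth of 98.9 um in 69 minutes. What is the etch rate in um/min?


Step 1: Etch rate = depth / time
Step 2: rate = 98.9 / 69
rate = 1.433 um/min


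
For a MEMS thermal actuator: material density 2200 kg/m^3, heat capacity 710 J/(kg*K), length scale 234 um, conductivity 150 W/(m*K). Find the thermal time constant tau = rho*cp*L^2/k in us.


Step 1: Convert L to m: L = 234e-6 m
Step 2: L^2 = (234e-6)^2 = 5.4756e-08 m^2
Step 3: tau = 2200 * 710 * 5.4756e-08 / 150 = 5.7019248e-04 s
Step 4: Convert to microseconds (multiply by 1e6).
tau = 570.192 us


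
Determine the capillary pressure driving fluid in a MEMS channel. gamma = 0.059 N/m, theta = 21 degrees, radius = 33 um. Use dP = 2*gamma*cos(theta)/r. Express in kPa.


Step 1: cos(21 deg) = 0.9336
Step 2: Convert r to m: r = 33e-6 m
Step 3: dP = 2 * 0.059 * 0.9336 / 33e-6 = 3338.3 Pa
Step 4: Convert Pa to kPa (divide by 1000).
dP = 3.34 kPa


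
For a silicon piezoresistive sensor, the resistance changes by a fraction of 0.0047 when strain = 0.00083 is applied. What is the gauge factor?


Step 1: Identify values.
dR/R = 0.0047, strain = 0.00083
Step 2: GF = (dR/R) / strain = 0.0047 / 0.00083
GF = 5.7


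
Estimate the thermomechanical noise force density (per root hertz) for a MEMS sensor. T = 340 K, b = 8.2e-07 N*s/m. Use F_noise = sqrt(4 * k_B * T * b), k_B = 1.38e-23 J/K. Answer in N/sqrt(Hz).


Step 1: Compute 4 * k_B * T * b
= 4 * 1.38e-23 * 340 * 8.2e-07
= 1.5390e-26 N^2/Hz
Step 2: F_noise = sqrt(1.5390e-26)
F_noise = 1.24e-13 N/sqrt(Hz)


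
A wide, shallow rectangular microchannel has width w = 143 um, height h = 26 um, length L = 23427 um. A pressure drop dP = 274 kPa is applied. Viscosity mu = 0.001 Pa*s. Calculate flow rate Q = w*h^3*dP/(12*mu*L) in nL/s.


Step 1: Convert all dimensions to SI (meters).
w = 143e-6 m, h = 26e-6 m, L = 23427e-6 m, dP = 274e3 Pa
Step 2: Q = w * h^3 * dP / (12 * mu * L)
Q = 143e-6 * (26e-6)^3 * 274e3 / (12 * 0.001 * 23427e-6) = 2.44967641e-09 m^3/s
Step 3: Convert Q from m^3/s to nL/s (1 m^3 = 1e12 nL, so multiply by 1e12).
Q = 2449.676 nL/s


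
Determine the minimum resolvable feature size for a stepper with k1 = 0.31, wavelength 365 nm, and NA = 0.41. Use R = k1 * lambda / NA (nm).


Step 1: Identify values: k1 = 0.31, lambda = 365 nm, NA = 0.41
Step 2: R = k1 * lambda / NA
R = 0.31 * 365 / 0.41
R = 276.0 nm


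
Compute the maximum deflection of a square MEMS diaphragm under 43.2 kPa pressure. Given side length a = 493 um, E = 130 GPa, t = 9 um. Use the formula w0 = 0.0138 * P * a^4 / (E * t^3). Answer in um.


Step 1: Convert pressure to compatible units (E is in GPa, so P in GPa).
P = 43.2 kPa = 43.2e-6 GPa
Step 2: Compute numerator: 0.0138 * P * a^4.
a^4 = 493^4 = 59072816401
numerator = 0.0138 * 43.2e-6 * 59072816401 = 3.52169e+04
Step 3: Compute denominator: E * t^3 = 130 * 9^3 = 94770
Step 4: w0 = numerator / denominator = 3.52169e+04 / 94770 = 0.3716 um


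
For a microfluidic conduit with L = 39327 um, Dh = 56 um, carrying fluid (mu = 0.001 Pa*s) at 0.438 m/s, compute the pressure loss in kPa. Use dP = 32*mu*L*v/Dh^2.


Step 1: Convert to SI: L = 39327e-6 m, Dh = 56e-6 m
Step 2: dP = 32 * 0.001 * 39327e-6 * 0.438 / (56e-6)^2
Step 3: dP = 175767.61 Pa
Step 4: Convert to kPa: dP = 175.77 kPa


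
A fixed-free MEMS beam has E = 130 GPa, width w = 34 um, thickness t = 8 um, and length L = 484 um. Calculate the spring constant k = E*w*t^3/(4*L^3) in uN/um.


Step 1: Convert E to consistent units (1 GPa = 1000 uN/um^2).
E = 130 GPa = 130000 uN/um^2
Step 2: Compute t^3 = 8^3 = 512
Step 3: Compute L^3 = 484^3 = 113379904
Step 4: k = 130000 * 34 * 512 / (4 * 113379904)
k = 4.9899 uN/um


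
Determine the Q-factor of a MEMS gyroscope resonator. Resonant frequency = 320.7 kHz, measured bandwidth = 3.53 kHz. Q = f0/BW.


Step 1: Q = f0 / bandwidth
Step 2: Q = 320.7 / 3.53
Q = 90.8


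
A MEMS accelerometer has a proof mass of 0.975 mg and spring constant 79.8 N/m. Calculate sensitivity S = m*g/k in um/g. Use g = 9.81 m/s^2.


Step 1: Convert mass: m = 0.975 mg = 9.75e-07 kg
Step 2: S = m * g / k = 9.75e-07 * 9.81 / 79.8
Step 3: S = 1.20e-07 m/g
Step 4: Convert to um/g: S = 0.12 um/g


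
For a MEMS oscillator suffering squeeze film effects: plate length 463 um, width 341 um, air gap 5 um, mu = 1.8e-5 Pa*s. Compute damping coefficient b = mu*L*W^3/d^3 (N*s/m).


Step 1: Convert to SI.
L = 463e-6 m, W = 341e-6 m, d = 5e-6 m
Step 2: W^3 = (341e-6)^3 = 3.97e-11 m^3
Step 3: d^3 = (5e-6)^3 = 1.25e-16 m^3
Step 4: b = 1.8e-5 * 463e-6 * 3.97e-11 / 1.25e-16
b = 2.64e-03 N*s/m


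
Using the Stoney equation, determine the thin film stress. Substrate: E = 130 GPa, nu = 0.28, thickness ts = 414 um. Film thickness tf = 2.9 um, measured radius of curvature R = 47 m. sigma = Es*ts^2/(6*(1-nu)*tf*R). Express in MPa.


Step 1: Compute numerator: Es * ts^2 = 130 * 414^2 = 22281480 (GPa*um^2)
Step 2: Compute denominator (R in um): 6*(1-nu)*tf*R = 6*0.72*2.9*47e6 = 588816000.0 (um^2)
Step 3: sigma (GPa) = 22281480 / 588816000.0 = 3.7841e-02 GPa
Step 4: Convert to MPa (x1000): sigma = 37.8 MPa


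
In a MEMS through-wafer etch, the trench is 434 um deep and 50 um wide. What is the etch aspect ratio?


Step 1: AR = depth / width
Step 2: AR = 434 / 50
AR = 8.7


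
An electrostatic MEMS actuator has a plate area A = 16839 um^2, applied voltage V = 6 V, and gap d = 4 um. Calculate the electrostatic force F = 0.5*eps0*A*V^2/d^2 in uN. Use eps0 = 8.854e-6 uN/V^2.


Step 1: Identify parameters.
eps0 = 8.854e-6 uN/V^2, A = 16839 um^2, V = 6 V, d = 4 um
Step 2: Compute V^2 = 6^2 = 36
Step 3: Compute d^2 = 4^2 = 16
Step 4: F = 0.5 * 8.854e-6 * 16839 * 36 / 16
F = 0.168 uN


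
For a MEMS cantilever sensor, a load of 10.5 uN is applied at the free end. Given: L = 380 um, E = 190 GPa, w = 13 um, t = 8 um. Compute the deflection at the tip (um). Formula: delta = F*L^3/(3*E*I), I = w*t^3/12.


Step 1: Calculate the second moment of area.
I = w * t^3 / 12 = 13 * 8^3 / 12 = 554.6667 um^4
Step 2: Convert E to consistent units (1 GPa = 1000 uN/um^2).
E = 190 GPa = 190000 uN/um^2
Step 3: Calculate tip deflection.
delta = F * L^3 / (3 * E * I)
delta = 10.5 * 380^3 / (3 * 190000 * 554.6667)
delta = 1.8224 um


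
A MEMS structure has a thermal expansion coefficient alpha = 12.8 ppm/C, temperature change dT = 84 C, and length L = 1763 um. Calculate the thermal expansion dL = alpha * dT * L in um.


Step 1: Convert CTE: alpha = 12.8 ppm/C = 12.8e-6 /C
Step 2: dL = 12.8e-6 * 84 * 1763
dL = 1.8956 um


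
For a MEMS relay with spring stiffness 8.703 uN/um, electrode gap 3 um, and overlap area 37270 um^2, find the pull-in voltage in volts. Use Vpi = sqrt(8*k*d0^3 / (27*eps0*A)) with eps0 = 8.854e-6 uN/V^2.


Step 1: Compute numerator: 8 * k * d0^3 = 8 * 8.703 * 3^3 = 1879.848
Step 2: Compute denominator: 27 * eps0 * A = 27 * 8.854e-6 * 37270 = 8.909692
Step 3: Vpi = sqrt(1879.848 / 8.909692)
Vpi = 14.53 V


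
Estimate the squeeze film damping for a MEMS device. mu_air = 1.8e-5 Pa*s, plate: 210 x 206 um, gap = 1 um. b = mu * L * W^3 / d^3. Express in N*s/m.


Step 1: Convert to SI.
L = 210e-6 m, W = 206e-6 m, d = 1e-6 m
Step 2: W^3 = (206e-6)^3 = 8.74e-12 m^3
Step 3: d^3 = (1e-6)^3 = 1.00e-18 m^3
Step 4: b = 1.8e-5 * 210e-6 * 8.74e-12 / 1.00e-18
b = 3.30e-02 N*s/m


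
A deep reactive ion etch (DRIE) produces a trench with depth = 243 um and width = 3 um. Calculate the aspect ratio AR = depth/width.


Step 1: AR = depth / width
Step 2: AR = 243 / 3
AR = 81.0


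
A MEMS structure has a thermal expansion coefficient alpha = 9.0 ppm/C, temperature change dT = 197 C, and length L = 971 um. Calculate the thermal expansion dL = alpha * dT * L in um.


Step 1: Convert CTE: alpha = 9.0 ppm/C = 9.0e-6 /C
Step 2: dL = 9.0e-6 * 197 * 971
dL = 1.7216 um


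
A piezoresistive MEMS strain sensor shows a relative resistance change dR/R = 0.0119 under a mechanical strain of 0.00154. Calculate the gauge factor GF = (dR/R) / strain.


Step 1: Identify values.
dR/R = 0.0119, strain = 0.00154
Step 2: GF = (dR/R) / strain = 0.0119 / 0.00154
GF = 7.7


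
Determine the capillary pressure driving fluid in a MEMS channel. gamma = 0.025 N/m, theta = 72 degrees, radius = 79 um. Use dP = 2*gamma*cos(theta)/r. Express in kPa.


Step 1: cos(72 deg) = 0.309
Step 2: Convert r to m: r = 79e-6 m
Step 3: dP = 2 * 0.025 * 0.309 / 79e-6 = 195.6 Pa
Step 4: Convert Pa to kPa (divide by 1000).
dP = 0.2 kPa


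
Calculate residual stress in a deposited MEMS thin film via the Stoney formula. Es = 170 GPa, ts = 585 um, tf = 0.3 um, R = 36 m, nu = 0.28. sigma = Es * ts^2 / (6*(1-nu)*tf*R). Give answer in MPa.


Step 1: Compute numerator: Es * ts^2 = 170 * 585^2 = 58178250 (GPa*um^2)
Step 2: Compute denominator (R in um): 6*(1-nu)*tf*R = 6*0.72*0.3*36e6 = 46656000.0 (um^2)
Step 3: sigma (GPa) = 58178250 / 46656000.0 = 1.246962e+00 GPa
Step 4: Convert to MPa (x1000): sigma = 1247.0 MPa


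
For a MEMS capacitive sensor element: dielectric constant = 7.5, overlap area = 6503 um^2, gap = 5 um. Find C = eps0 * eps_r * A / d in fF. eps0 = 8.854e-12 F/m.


Step 1: Convert area to m^2: A = 6503e-12 m^2
Step 2: Convert gap to m: d = 5e-6 m
Step 3: C = eps0 * eps_r * A / d
C = 8.854e-12 * 7.5 * 6503e-12 / 5e-6
Step 4: Convert to fF (multiply by 1e15).
C = 86.37 fF


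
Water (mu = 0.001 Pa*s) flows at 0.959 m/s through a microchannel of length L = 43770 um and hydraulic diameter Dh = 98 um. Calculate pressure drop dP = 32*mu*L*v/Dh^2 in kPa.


Step 1: Convert to SI: L = 43770e-6 m, Dh = 98e-6 m
Step 2: dP = 32 * 0.001 * 43770e-6 * 0.959 / (98e-6)^2
Step 3: dP = 139859.83 Pa
Step 4: Convert to kPa: dP = 139.86 kPa


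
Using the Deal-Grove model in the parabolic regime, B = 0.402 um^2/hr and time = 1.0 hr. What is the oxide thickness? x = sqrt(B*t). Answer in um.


Step 1: Compute B*t = 0.402 * 1.0 = 0.402
Step 2: x = sqrt(0.402)
x = 0.634 um


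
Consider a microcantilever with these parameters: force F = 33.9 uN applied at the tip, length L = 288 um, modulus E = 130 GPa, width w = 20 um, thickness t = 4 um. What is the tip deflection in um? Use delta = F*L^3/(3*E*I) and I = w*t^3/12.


Step 1: Calculate the second moment of area.
I = w * t^3 / 12 = 20 * 4^3 / 12 = 106.6667 um^4
Step 2: Convert E to consistent units (1 GPa = 1000 uN/um^2).
E = 130 GPa = 130000 uN/um^2
Step 3: Calculate tip deflection.
delta = F * L^3 / (3 * E * I)
delta = 33.9 * 288^3 / (3 * 130000 * 106.6667)
delta = 19.4663 um


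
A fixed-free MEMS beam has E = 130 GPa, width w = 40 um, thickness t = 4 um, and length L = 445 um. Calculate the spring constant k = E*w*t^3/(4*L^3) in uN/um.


Step 1: Convert E to consistent units (1 GPa = 1000 uN/um^2).
E = 130 GPa = 130000 uN/um^2
Step 2: Compute t^3 = 4^3 = 64
Step 3: Compute L^3 = 445^3 = 88121125
Step 4: k = 130000 * 40 * 64 / (4 * 88121125)
k = 0.9442 uN/um


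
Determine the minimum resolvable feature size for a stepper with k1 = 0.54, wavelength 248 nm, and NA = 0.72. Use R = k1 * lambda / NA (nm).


Step 1: Identify values: k1 = 0.54, lambda = 248 nm, NA = 0.72
Step 2: R = k1 * lambda / NA
R = 0.54 * 248 / 0.72
R = 186.0 nm


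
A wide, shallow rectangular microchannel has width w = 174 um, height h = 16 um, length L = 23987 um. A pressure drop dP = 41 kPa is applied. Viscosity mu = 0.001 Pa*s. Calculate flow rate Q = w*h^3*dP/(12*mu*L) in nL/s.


Step 1: Convert all dimensions to SI (meters).
w = 174e-6 m, h = 16e-6 m, L = 23987e-6 m, dP = 41e3 Pa
Step 2: Q = w * h^3 * dP / (12 * mu * L)
Q = 174e-6 * (16e-6)^3 * 41e3 / (12 * 0.001 * 23987e-6) = 1.0151632e-10 m^3/s
Step 3: Convert Q from m^3/s to nL/s (1 m^3 = 1e12 nL, so multiply by 1e12).
Q = 101.516 nL/s


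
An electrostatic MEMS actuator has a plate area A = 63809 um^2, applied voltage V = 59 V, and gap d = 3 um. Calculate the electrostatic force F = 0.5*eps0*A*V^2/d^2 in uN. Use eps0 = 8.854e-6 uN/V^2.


Step 1: Identify parameters.
eps0 = 8.854e-6 uN/V^2, A = 63809 um^2, V = 59 V, d = 3 um
Step 2: Compute V^2 = 59^2 = 3481
Step 3: Compute d^2 = 3^2 = 9
Step 4: F = 0.5 * 8.854e-6 * 63809 * 3481 / 9
F = 109.258 uN


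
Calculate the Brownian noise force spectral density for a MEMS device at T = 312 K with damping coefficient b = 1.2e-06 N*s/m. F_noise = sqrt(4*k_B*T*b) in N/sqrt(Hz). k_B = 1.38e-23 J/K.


Step 1: Compute 4 * k_B * T * b
= 4 * 1.38e-23 * 312 * 1.2e-06
= 2.0667e-26 N^2/Hz
Step 2: F_noise = sqrt(2.0667e-26)
F_noise = 1.44e-13 N/sqrt(Hz)


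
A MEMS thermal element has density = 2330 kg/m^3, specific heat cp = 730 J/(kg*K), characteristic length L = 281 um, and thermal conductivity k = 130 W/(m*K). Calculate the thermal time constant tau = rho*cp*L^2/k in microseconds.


Step 1: Convert L to m: L = 281e-6 m
Step 2: L^2 = (281e-6)^2 = 7.8961e-08 m^2
Step 3: tau = 2330 * 730 * 7.8961e-08 / 130 = 1.03311358e-03 s
Step 4: Convert to microseconds (multiply by 1e6).
tau = 1033.114 us


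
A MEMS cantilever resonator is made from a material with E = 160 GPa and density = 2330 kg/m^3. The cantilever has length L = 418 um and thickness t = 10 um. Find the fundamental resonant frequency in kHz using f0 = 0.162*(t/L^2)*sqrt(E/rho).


Step 1: Convert units to SI.
t_SI = 10e-6 m, L_SI = 418e-6 m
Step 2: Calculate sqrt(E/rho).
sqrt(160e9 / 2330) = 8286.71 m/s
Step 3: Compute f0.
f0 = 0.162 * 10e-6 / (418e-6)^2 * 8286.71 = 76832.4 Hz = 76.83 kHz


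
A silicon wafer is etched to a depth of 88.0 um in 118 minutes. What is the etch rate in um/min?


Step 1: Etch rate = depth / time
Step 2: rate = 88.0 / 118
rate = 0.746 um/min


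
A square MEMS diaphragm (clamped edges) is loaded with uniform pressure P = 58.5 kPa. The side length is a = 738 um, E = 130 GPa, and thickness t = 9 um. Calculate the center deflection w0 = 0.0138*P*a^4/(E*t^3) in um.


Step 1: Convert pressure to compatible units (E is in GPa, so P in GPa).
P = 58.5 kPa = 58.5e-6 GPa
Step 2: Compute numerator: 0.0138 * P * a^4.
a^4 = 738^4 = 296637086736
numerator = 0.0138 * 58.5e-6 * 296637086736 = 2.394751e+05
Step 3: Compute denominator: E * t^3 = 130 * 9^3 = 94770
Step 4: w0 = numerator / denominator = 2.394751e+05 / 94770 = 2.5269 um


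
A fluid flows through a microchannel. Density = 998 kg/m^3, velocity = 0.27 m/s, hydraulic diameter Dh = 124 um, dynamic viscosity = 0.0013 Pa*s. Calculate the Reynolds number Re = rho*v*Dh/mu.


Step 1: Convert Dh to meters: Dh = 124e-6 m
Step 2: Re = rho * v * Dh / mu
Re = 998 * 0.27 * 124e-6 / 0.0013
Re = 25.702


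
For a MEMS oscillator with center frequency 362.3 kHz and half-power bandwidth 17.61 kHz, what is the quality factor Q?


Step 1: Q = f0 / bandwidth
Step 2: Q = 362.3 / 17.61
Q = 20.6


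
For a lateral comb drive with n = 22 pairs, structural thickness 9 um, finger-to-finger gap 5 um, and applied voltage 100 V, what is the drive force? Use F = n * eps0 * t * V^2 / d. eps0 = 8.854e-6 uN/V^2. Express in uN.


Step 1: Parameters: n=22, eps0=8.854e-6 uN/V^2, t=9 um, V=100 V, d=5 um
Step 2: V^2 = 10000
Step 3: F = 22 * 8.854e-6 * 9 * 10000 / 5
F = 3.506 uN


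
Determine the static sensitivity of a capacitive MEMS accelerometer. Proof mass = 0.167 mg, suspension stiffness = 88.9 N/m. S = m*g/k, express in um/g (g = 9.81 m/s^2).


Step 1: Convert mass: m = 0.167 mg = 1.67e-07 kg
Step 2: S = m * g / k = 1.67e-07 * 9.81 / 88.9
Step 3: S = 1.84e-08 m/g
Step 4: Convert to um/g: S = 0.018 um/g


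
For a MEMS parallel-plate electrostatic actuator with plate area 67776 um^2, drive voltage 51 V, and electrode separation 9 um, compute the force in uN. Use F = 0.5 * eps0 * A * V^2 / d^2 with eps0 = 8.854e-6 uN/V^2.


Step 1: Identify parameters.
eps0 = 8.854e-6 uN/V^2, A = 67776 um^2, V = 51 V, d = 9 um
Step 2: Compute V^2 = 51^2 = 2601
Step 3: Compute d^2 = 9^2 = 81
Step 4: F = 0.5 * 8.854e-6 * 67776 * 2601 / 81
F = 9.635 uN


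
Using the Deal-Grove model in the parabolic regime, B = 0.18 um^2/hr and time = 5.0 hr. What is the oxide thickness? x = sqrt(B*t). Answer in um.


Step 1: Compute B*t = 0.18 * 5.0 = 0.9
Step 2: x = sqrt(0.9)
x = 0.949 um


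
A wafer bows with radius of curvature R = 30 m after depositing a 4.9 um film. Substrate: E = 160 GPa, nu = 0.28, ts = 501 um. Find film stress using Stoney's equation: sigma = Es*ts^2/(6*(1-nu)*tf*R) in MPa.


Step 1: Compute numerator: Es * ts^2 = 160 * 501^2 = 40160160 (GPa*um^2)
Step 2: Compute denominator (R in um): 6*(1-nu)*tf*R = 6*0.72*4.9*30e6 = 635040000.0 (um^2)
Step 3: sigma (GPa) = 40160160 / 635040000.0 = 6.324e-02 GPa
Step 4: Convert to MPa (x1000): sigma = 63.2 MPa


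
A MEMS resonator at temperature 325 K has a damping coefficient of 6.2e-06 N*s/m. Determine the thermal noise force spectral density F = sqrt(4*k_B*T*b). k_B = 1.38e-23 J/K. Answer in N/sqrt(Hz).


Step 1: Compute 4 * k_B * T * b
= 4 * 1.38e-23 * 325 * 6.2e-06
= 1.1123e-25 N^2/Hz
Step 2: F_noise = sqrt(1.1123e-25)
F_noise = 3.34e-13 N/sqrt(Hz)


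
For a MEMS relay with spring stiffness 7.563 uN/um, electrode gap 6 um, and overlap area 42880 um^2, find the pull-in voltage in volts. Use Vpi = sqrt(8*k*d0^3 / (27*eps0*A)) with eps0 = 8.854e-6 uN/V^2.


Step 1: Compute numerator: 8 * k * d0^3 = 8 * 7.563 * 6^3 = 13068.864
Step 2: Compute denominator: 27 * eps0 * A = 27 * 8.854e-6 * 42880 = 10.250807
Step 3: Vpi = sqrt(13068.864 / 10.250807)
Vpi = 35.71 V


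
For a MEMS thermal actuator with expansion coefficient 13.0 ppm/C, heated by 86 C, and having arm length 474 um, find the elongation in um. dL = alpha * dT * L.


Step 1: Convert CTE: alpha = 13.0 ppm/C = 13.0e-6 /C
Step 2: dL = 13.0e-6 * 86 * 474
dL = 0.5299 um


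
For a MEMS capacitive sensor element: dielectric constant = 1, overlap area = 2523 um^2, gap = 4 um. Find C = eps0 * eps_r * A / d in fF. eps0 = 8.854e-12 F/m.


Step 1: Convert area to m^2: A = 2523e-12 m^2
Step 2: Convert gap to m: d = 4e-6 m
Step 3: C = eps0 * eps_r * A / d
C = 8.854e-12 * 1 * 2523e-12 / 4e-6
Step 4: Convert to fF (multiply by 1e15).
C = 5.58 fF


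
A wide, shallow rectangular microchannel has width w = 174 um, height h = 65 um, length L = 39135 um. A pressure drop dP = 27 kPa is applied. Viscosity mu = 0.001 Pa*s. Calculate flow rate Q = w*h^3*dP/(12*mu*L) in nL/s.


Step 1: Convert all dimensions to SI (meters).
w = 174e-6 m, h = 65e-6 m, L = 39135e-6 m, dP = 27e3 Pa
Step 2: Q = w * h^3 * dP / (12 * mu * L)
Q = 174e-6 * (65e-6)^3 * 27e3 / (12 * 0.001 * 39135e-6) = 2.74730261e-09 m^3/s
Step 3: Convert Q from m^3/s to nL/s (1 m^3 = 1e12 nL, so multiply by 1e12).
Q = 2747.303 nL/s


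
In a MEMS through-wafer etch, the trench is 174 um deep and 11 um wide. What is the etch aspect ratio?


Step 1: AR = depth / width
Step 2: AR = 174 / 11
AR = 15.8


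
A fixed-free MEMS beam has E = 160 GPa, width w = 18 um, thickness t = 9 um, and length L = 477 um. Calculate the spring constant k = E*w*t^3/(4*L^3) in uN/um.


Step 1: Convert E to consistent units (1 GPa = 1000 uN/um^2).
E = 160 GPa = 160000 uN/um^2
Step 2: Compute t^3 = 9^3 = 729
Step 3: Compute L^3 = 477^3 = 108531333
Step 4: k = 160000 * 18 * 729 / (4 * 108531333)
k = 4.8362 uN/um


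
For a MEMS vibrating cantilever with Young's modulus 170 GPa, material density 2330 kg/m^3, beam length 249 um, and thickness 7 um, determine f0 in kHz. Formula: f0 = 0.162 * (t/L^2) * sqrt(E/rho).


Step 1: Convert units to SI.
t_SI = 7e-6 m, L_SI = 249e-6 m
Step 2: Calculate sqrt(E/rho).
sqrt(170e9 / 2330) = 8541.74 m/s
Step 3: Compute f0.
f0 = 0.162 * 7e-6 / (249e-6)^2 * 8541.74 = 156228.7 Hz = 156.23 kHz


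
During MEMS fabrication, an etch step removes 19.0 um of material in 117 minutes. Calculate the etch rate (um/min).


Step 1: Etch rate = depth / time
Step 2: rate = 19.0 / 117
rate = 0.162 um/min


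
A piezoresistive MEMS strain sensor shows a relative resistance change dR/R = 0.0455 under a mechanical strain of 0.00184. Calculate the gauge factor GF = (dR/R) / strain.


Step 1: Identify values.
dR/R = 0.0455, strain = 0.00184
Step 2: GF = (dR/R) / strain = 0.0455 / 0.00184
GF = 24.7


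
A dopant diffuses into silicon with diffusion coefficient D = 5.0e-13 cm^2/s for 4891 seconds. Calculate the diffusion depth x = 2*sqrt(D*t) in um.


Step 1: Compute D*t = 5.0e-13 * 4891 = 2.4455e-09 cm^2
Step 2: sqrt(D*t) = 4.9452e-05 cm
Step 3: x = 2 * 4.9452e-05 cm = 9.8904e-05 cm
Step 4: Convert to um (1 cm = 1e4 um): x = 0.989 um


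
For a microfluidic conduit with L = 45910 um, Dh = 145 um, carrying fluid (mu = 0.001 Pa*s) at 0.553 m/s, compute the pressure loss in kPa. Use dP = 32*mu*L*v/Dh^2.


Step 1: Convert to SI: L = 45910e-6 m, Dh = 145e-6 m
Step 2: dP = 32 * 0.001 * 45910e-6 * 0.553 / (145e-6)^2
Step 3: dP = 38640.83 Pa
Step 4: Convert to kPa: dP = 38.64 kPa


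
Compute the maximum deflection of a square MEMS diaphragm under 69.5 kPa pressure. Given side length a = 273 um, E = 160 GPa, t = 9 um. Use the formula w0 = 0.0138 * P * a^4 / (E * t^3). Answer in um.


Step 1: Convert pressure to compatible units (E is in GPa, so P in GPa).
P = 69.5 kPa = 69.5e-6 GPa
Step 2: Compute numerator: 0.0138 * P * a^4.
a^4 = 273^4 = 5554571841
numerator = 0.0138 * 69.5e-6 * 5554571841 = 5.3274e+03
Step 3: Compute denominator: E * t^3 = 160 * 9^3 = 116640
Step 4: w0 = numerator / denominator = 5.3274e+03 / 116640 = 0.0457 um


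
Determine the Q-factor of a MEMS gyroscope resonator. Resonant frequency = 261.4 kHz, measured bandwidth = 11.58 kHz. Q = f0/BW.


Step 1: Q = f0 / bandwidth
Step 2: Q = 261.4 / 11.58
Q = 22.6


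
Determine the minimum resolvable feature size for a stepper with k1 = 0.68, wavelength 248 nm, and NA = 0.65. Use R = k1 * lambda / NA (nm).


Step 1: Identify values: k1 = 0.68, lambda = 248 nm, NA = 0.65
Step 2: R = k1 * lambda / NA
R = 0.68 * 248 / 0.65
R = 259.4 nm


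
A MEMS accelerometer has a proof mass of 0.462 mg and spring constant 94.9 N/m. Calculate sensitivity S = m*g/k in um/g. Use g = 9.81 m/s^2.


Step 1: Convert mass: m = 0.462 mg = 4.62e-07 kg
Step 2: S = m * g / k = 4.62e-07 * 9.81 / 94.9
Step 3: S = 4.78e-08 m/g
Step 4: Convert to um/g: S = 0.048 um/g


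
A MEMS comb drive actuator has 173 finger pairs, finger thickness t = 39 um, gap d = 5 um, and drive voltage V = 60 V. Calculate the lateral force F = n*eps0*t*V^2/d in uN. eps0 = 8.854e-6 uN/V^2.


Step 1: Parameters: n=173, eps0=8.854e-6 uN/V^2, t=39 um, V=60 V, d=5 um
Step 2: V^2 = 3600
Step 3: F = 173 * 8.854e-6 * 39 * 3600 / 5
F = 43.011 uN


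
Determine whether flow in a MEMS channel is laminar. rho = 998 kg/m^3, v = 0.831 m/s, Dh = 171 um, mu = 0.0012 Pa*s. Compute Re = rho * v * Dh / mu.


Step 1: Convert Dh to meters: Dh = 171e-6 m
Step 2: Re = rho * v * Dh / mu
Re = 998 * 0.831 * 171e-6 / 0.0012
Re = 118.181
Since Re = 118.181 is below ~2300, the flow is laminar.


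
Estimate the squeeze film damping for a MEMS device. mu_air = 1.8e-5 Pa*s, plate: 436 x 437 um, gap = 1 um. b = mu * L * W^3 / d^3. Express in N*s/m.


Step 1: Convert to SI.
L = 436e-6 m, W = 437e-6 m, d = 1e-6 m
Step 2: W^3 = (437e-6)^3 = 8.35e-11 m^3
Step 3: d^3 = (1e-6)^3 = 1.00e-18 m^3
Step 4: b = 1.8e-5 * 436e-6 * 8.35e-11 / 1.00e-18
b = 6.55e-01 N*s/m


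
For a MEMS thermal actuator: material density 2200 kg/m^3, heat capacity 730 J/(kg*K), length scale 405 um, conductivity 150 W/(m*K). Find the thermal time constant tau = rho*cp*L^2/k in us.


Step 1: Convert L to m: L = 405e-6 m
Step 2: L^2 = (405e-6)^2 = 1.64025e-07 m^2
Step 3: tau = 2200 * 730 * 1.64025e-07 / 150 = 1.756161e-03 s
Step 4: Convert to microseconds (multiply by 1e6).
tau = 1756.161 us


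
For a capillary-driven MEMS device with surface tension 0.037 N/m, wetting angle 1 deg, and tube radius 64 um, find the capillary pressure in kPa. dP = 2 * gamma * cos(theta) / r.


Step 1: cos(1 deg) = 0.9998
Step 2: Convert r to m: r = 64e-6 m
Step 3: dP = 2 * 0.037 * 0.9998 / 64e-6 = 1156.0 Pa
Step 4: Convert Pa to kPa (divide by 1000).
dP = 1.16 kPa


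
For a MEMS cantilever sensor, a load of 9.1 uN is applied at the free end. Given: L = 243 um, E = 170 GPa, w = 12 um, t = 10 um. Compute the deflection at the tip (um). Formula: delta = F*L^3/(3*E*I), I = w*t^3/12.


Step 1: Calculate the second moment of area.
I = w * t^3 / 12 = 12 * 10^3 / 12 = 1000.0 um^4
Step 2: Convert E to consistent units (1 GPa = 1000 uN/um^2).
E = 170 GPa = 170000 uN/um^2
Step 3: Calculate tip deflection.
delta = F * L^3 / (3 * E * I)
delta = 9.1 * 243^3 / (3 * 170000 * 1000.0)
delta = 0.256 um


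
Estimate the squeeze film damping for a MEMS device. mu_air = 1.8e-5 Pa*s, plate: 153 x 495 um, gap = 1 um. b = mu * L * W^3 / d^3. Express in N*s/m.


Step 1: Convert to SI.
L = 153e-6 m, W = 495e-6 m, d = 1e-6 m
Step 2: W^3 = (495e-6)^3 = 1.21e-10 m^3
Step 3: d^3 = (1e-6)^3 = 1.00e-18 m^3
Step 4: b = 1.8e-5 * 153e-6 * 1.21e-10 / 1.00e-18
b = 3.34e-01 N*s/m


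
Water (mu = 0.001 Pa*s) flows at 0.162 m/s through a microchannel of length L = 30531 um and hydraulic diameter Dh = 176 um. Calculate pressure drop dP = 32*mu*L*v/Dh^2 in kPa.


Step 1: Convert to SI: L = 30531e-6 m, Dh = 176e-6 m
Step 2: dP = 32 * 0.001 * 30531e-6 * 0.162 / (176e-6)^2
Step 3: dP = 5109.53 Pa
Step 4: Convert to kPa: dP = 5.11 kPa


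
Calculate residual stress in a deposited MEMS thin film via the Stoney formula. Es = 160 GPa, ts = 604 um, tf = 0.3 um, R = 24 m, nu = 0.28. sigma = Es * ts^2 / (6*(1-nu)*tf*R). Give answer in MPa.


Step 1: Compute numerator: Es * ts^2 = 160 * 604^2 = 58370560 (GPa*um^2)
Step 2: Compute denominator (R in um): 6*(1-nu)*tf*R = 6*0.72*0.3*24e6 = 31104000.0 (um^2)
Step 3: sigma (GPa) = 58370560 / 31104000.0 = 1.876626e+00 GPa
Step 4: Convert to MPa (x1000): sigma = 1876.6 MPa


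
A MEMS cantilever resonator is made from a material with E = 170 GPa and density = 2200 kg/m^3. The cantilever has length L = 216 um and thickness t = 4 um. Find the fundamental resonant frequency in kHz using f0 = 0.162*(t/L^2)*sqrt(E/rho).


Step 1: Convert units to SI.
t_SI = 4e-6 m, L_SI = 216e-6 m
Step 2: Calculate sqrt(E/rho).
sqrt(170e9 / 2200) = 8790.49 m/s
Step 3: Compute f0.
f0 = 0.162 * 4e-6 / (216e-6)^2 * 8790.49 = 122090.1 Hz = 122.09 kHz


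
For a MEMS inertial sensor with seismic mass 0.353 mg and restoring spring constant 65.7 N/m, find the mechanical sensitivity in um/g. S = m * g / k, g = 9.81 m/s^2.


Step 1: Convert mass: m = 0.353 mg = 3.53e-07 kg
Step 2: S = m * g / k = 3.53e-07 * 9.81 / 65.7
Step 3: S = 5.27e-08 m/g
Step 4: Convert to um/g: S = 0.053 um/g


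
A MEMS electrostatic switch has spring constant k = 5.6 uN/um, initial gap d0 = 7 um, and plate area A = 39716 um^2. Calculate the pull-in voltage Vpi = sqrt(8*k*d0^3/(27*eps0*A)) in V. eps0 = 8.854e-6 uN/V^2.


Step 1: Compute numerator: 8 * k * d0^3 = 8 * 5.6 * 7^3 = 15366.4
Step 2: Compute denominator: 27 * eps0 * A = 27 * 8.854e-6 * 39716 = 9.494428
Step 3: Vpi = sqrt(15366.4 / 9.494428)
Vpi = 40.23 V


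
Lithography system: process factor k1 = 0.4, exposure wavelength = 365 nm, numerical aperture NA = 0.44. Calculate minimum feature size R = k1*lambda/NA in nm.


Step 1: Identify values: k1 = 0.4, lambda = 365 nm, NA = 0.44
Step 2: R = k1 * lambda / NA
R = 0.4 * 365 / 0.44
R = 331.8 nm


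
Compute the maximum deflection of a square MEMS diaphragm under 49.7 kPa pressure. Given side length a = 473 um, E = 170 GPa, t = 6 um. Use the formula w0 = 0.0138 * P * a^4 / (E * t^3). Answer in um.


Step 1: Convert pressure to compatible units (E is in GPa, so P in GPa).
P = 49.7 kPa = 49.7e-6 GPa
Step 2: Compute numerator: 0.0138 * P * a^4.
a^4 = 473^4 = 50054665441
numerator = 0.0138 * 49.7e-6 * 50054665441 = 3.43305e+04
Step 3: Compute denominator: E * t^3 = 170 * 6^3 = 36720
Step 4: w0 = numerator / denominator = 3.43305e+04 / 36720 = 0.9349 um


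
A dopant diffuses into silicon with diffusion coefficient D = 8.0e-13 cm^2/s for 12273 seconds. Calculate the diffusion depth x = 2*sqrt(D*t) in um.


Step 1: Compute D*t = 8.0e-13 * 12273 = 9.8184e-09 cm^2
Step 2: sqrt(D*t) = 9.90878e-05 cm
Step 3: x = 2 * 9.90878e-05 cm = 1.981756e-04 cm
Step 4: Convert to um (1 cm = 1e4 um): x = 1.982 um


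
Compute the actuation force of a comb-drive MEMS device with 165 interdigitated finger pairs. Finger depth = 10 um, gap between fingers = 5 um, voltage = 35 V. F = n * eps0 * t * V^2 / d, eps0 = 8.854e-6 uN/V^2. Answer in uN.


Step 1: Parameters: n=165, eps0=8.854e-6 uN/V^2, t=10 um, V=35 V, d=5 um
Step 2: V^2 = 1225
Step 3: F = 165 * 8.854e-6 * 10 * 1225 / 5
F = 3.579 uN


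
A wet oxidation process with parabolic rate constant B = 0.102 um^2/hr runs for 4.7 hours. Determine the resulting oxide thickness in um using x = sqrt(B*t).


Step 1: Compute B*t = 0.102 * 4.7 = 0.4794
Step 2: x = sqrt(0.4794)
x = 0.692 um


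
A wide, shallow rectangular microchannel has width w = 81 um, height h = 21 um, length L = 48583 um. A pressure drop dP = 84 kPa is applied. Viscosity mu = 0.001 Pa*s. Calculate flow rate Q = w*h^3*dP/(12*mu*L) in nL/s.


Step 1: Convert all dimensions to SI (meters).
w = 81e-6 m, h = 21e-6 m, L = 48583e-6 m, dP = 84e3 Pa
Step 2: Q = w * h^3 * dP / (12 * mu * L)
Q = 81e-6 * (21e-6)^3 * 84e3 / (12 * 0.001 * 48583e-6) = 1.0808281e-10 m^3/s
Step 3: Convert Q from m^3/s to nL/s (1 m^3 = 1e12 nL, so multiply by 1e12).
Q = 108.083 nL/s


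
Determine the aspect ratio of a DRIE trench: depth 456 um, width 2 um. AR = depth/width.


Step 1: AR = depth / width
Step 2: AR = 456 / 2
AR = 228.0


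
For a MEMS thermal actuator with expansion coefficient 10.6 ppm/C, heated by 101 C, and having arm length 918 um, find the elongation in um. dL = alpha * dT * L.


Step 1: Convert CTE: alpha = 10.6 ppm/C = 10.6e-6 /C
Step 2: dL = 10.6e-6 * 101 * 918
dL = 0.9828 um


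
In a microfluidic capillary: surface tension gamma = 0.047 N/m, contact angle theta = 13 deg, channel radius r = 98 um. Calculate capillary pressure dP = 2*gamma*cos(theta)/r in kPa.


Step 1: cos(13 deg) = 0.9744
Step 2: Convert r to m: r = 98e-6 m
Step 3: dP = 2 * 0.047 * 0.9744 / 98e-6 = 934.6 Pa
Step 4: Convert Pa to kPa (divide by 1000).
dP = 0.93 kPa


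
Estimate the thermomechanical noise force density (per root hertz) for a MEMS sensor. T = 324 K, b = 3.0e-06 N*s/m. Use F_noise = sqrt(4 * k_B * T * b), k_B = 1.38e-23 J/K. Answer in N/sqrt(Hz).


Step 1: Compute 4 * k_B * T * b
= 4 * 1.38e-23 * 324 * 3.0e-06
= 5.3654e-26 N^2/Hz
Step 2: F_noise = sqrt(5.3654e-26)
F_noise = 2.32e-13 N/sqrt(Hz)


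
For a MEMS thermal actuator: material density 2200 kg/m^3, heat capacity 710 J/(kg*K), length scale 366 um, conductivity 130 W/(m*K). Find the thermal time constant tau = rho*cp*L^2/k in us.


Step 1: Convert L to m: L = 366e-6 m
Step 2: L^2 = (366e-6)^2 = 1.33956e-07 m^2
Step 3: tau = 2200 * 710 * 1.33956e-07 / 130 = 1.60953286e-03 s
Step 4: Convert to microseconds (multiply by 1e6).
tau = 1609.533 us


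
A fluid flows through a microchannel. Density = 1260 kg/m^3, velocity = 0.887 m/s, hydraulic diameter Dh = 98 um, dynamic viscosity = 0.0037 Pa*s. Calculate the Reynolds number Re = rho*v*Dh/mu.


Step 1: Convert Dh to meters: Dh = 98e-6 m
Step 2: Re = rho * v * Dh / mu
Re = 1260 * 0.887 * 98e-6 / 0.0037
Re = 29.602


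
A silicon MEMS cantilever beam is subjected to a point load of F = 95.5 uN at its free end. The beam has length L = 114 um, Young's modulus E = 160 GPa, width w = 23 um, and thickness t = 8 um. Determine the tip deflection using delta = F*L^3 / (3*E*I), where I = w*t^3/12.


Step 1: Calculate the second moment of area.
I = w * t^3 / 12 = 23 * 8^3 / 12 = 981.3333 um^4
Step 2: Convert E to consistent units (1 GPa = 1000 uN/um^2).
E = 160 GPa = 160000 uN/um^2
Step 3: Calculate tip deflection.
delta = F * L^3 / (3 * E * I)
delta = 95.5 * 114^3 / (3 * 160000 * 981.3333)
delta = 0.3004 um


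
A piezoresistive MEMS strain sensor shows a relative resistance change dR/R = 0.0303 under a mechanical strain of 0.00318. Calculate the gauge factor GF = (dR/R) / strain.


Step 1: Identify values.
dR/R = 0.0303, strain = 0.00318
Step 2: GF = (dR/R) / strain = 0.0303 / 0.00318
GF = 9.5


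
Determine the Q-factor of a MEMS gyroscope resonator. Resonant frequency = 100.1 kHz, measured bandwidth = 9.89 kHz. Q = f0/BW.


Step 1: Q = f0 / bandwidth
Step 2: Q = 100.1 / 9.89
Q = 10.1
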